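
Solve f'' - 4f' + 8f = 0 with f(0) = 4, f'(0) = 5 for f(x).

f = 4*cos(2*x)*exp(2*x) - 3*exp(2*x)*sin(2*x)/2

Characteristic equation r² - 4r + 8 = 0 has discriminant (-4)² - 4·(8) = -16 < 0, so r = 2 ± 2i.
Hence f_h = C1*cos(2*x)*exp(2*x) + C2*exp(2*x)*sin(2*x).
Apply the initial conditions: f(0) = C1 = 4 and f'(0) = 2*C1 + 2*C2 = 5. Solving gives C1 = 4, C2 = -3/2.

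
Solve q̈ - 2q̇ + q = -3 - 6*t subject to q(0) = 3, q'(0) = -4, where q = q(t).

q = -15 - 6*t + 18*exp(t) - 16*t*exp(t)

Characteristic equation r² - 2r + 1 = 0 has discriminant (-2)² - 4·(1) = 0, so r = 1 is a repeated root.
Hence q_h = (C1 + C2*t)*exp(t).
For the particular solution try q_p = A0 + A1*t. Substituting and matching coefficients of each power of t gives A0 = -15, A1 = -6, so q_p = -15 - 6*t.
General solution: q = -15 - 6*t + C1*exp(t) + C2*t*exp(t).
Apply the initial conditions: q(0) = -15 + C1 = 3 and q'(0) = -6 + C1 + C2 = -4. Solving gives C1 = 18, C2 = -16.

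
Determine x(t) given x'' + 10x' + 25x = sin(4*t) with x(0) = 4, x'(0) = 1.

Characteristic equation r² + 10r + 25 = 0 has discriminant (10)² - 4·(25) = 0, so r = -5 is a repeated root.
Hence x_h = (C1 + C2*t)*exp(-5*t).
Try x_p = A*cos(4*t) + B*sin(4*t). Substituting and equating the coefficients of cos(4t) and sin(4t) gives A = -40/1681, B = 9/1681, so x_p = -40*cos(4*t)/1681 + 9*sin(4*t)/1681.
General solution: x = -40*cos(4*t)/1681 + 9*sin(4*t)/1681 + C1*exp(-5*t) + C2*t*exp(-5*t).
Apply the initial conditions: x(0) = -40/1681 + C1 = 4 and x'(0) = 36/1681 + C2 - 5*C1 = 1. Solving gives C1 = 6764/1681, C2 = 865/41.

x = -40*cos(4*t)/1681 + 9*sin(4*t)/1681 + 6764*exp(-5*t)/1681 + 865*t*exp(-5*t)/41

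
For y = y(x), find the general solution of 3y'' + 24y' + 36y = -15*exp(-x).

Divide through by 3: y'' + 8y' + 12y = -5*exp(-x).
Characteristic equation r² + 8r + 12 = 0 factors as (r + 6)(r + 2) = 0, so r = -6, -2.
Hence y_h = C1*exp(-6*x) + C2*exp(-2*x).
Try y_p = A*exp(-x). Substituting into the equation and dividing by exp(-x) gives A = -1, so y_p = -exp(-x).

y = -exp(-x) + C1*exp(-6*x) + C2*exp(-2*x)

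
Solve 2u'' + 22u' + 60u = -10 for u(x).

u = -1/6 + C1*exp(-5*x) + C2*exp(-6*x)

Divide through by 2: u'' + 11u' + 30u = -5.
Characteristic equation r² + 11r + 30 = 0 factors as (r + 5)(r + 6) = 0, so r = -5, -6.
Hence u_h = C1*exp(-5*x) + C2*exp(-6*x).
For the particular solution try u_p = A0. Substituting and matching coefficients of each power of x gives A0 = -1/6, so u_p = -1/6.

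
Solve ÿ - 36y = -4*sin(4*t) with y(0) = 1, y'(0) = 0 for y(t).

Characteristic equation r² - 36 = 0 factors as (r - 6)(r + 6) = 0, so r = 6, -6.
Hence y_h = C1*exp(6*t) + C2*exp(-6*t).
Try y_p = A*cos(4*t) + B*sin(4*t). Substituting and equating the coefficients of cos(4t) and sin(4t) gives A = 0, B = 1/13, so y_p = sin(4*t)/13.
General solution: y = sin(4*t)/13 + C1*exp(6*t) + C2*exp(-6*t).
Apply the initial conditions: y(0) = C1 + C2 = 1 and y'(0) = 4/13 - 6*C2 + 6*C1 = 0. Solving gives C1 = 37/78, C2 = 41/78.

y = sin(4*t)/13 + 37*exp(6*t)/78 + 41*exp(-6*t)/78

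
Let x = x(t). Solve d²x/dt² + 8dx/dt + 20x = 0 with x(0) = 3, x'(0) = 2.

x = 3*cos(2*t)*exp(-4*t) + 7*exp(-4*t)*sin(2*t)

Characteristic equation r² + 8r + 20 = 0 has discriminant (8)² - 4·(20) = -16 < 0, so r = -4 ± 2i.
Hence x_h = C1*cos(2*t)*exp(-4*t) + C2*exp(-4*t)*sin(2*t).
Apply the initial conditions: x(0) = C1 = 3 and x'(0) = -4*C1 + 2*C2 = 2. Solving gives C1 = 3, C2 = 7.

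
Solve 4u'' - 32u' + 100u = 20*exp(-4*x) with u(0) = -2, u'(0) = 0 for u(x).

u = 5*exp(-4*x)/73 - 151*cos(3*x)*exp(4*x)/73 + 208*exp(4*x)*sin(3*x)/73

Divide through by 4: u'' - 8u' + 25u = 5*exp(-4*x).
Characteristic equation r² - 8r + 25 = 0 has discriminant (-8)² - 4·(25) = -36 < 0, so r = 4 ± 3i.
Hence u_h = C1*cos(3*x)*exp(4*x) + C2*exp(4*x)*sin(3*x).
Try u_p = A*exp(-4*x). Substituting into the equation and dividing by exp(-4*x) gives A = 5/73, so u_p = 5*exp(-4*x)/73.
General solution: u = 5*exp(-4*x)/73 + C1*cos(3*x)*exp(4*x) + C2*exp(4*x)*sin(3*x).
Apply the initial conditions: u(0) = 5/73 + C1 = -2 and u'(0) = -20/73 + 3*C2 + 4*C1 = 0. Solving gives C1 = -151/73, C2 = 208/73.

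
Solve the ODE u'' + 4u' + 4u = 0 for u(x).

Characteristic equation r² + 4r + 4 = 0 has discriminant (4)² - 4·(4) = 0, so r = -2 is a repeated root.
Hence u_h = (C1 + C2*x)*exp(-2*x).

u = C1*exp(-2*x) + C2*x*exp(-2*x)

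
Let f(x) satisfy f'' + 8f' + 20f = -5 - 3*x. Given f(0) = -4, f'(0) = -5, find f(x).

Characteristic equation r² + 8r + 20 = 0 has discriminant (8)² - 4·(20) = -16 < 0, so r = -4 ± 2i.
Hence f_h = C1*cos(2*x)*exp(-4*x) + C2*exp(-4*x)*sin(2*x).
For the particular solution try f_p = A0 + A1*x. Substituting and matching coefficients of each power of x gives A0 = -19/100, A1 = -3/20, so f_p = -19/100 - 3*x/20.
General solution: f = -19/100 - 3*x/20 + C1*cos(2*x)*exp(-4*x) + C2*exp(-4*x)*sin(2*x).
Apply the initial conditions: f(0) = -19/100 + C1 = -4 and f'(0) = -3/20 - 4*C1 + 2*C2 = -5. Solving gives C1 = -381/100, C2 = -2009/200.

f = -19/100 - 3*x/20 - 2009*exp(-4*x)*sin(2*x)/200 - 381*cos(2*x)*exp(-4*x)/100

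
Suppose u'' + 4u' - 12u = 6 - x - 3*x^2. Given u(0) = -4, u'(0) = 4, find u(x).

Characteristic equation r² + 4r - 12 = 0 factors as (r + 6)(r - 2) = 0, so r = -6, 2.
Hence u_h = C1*exp(-6*x) + C2*exp(2*x).
For the particular solution try u_p = A0 + A1*x + A2*x^2. Substituting and matching coefficients of each power of x gives A0 = -3/8, A1 = 1/4, A2 = 1/4, so u_p = -3/8 + x/4 + x^2/4.
General solution: u = -3/8 + x/4 + x^2/4 + C1*exp(-6*x) + C2*exp(2*x).
Apply the initial conditions: u(0) = -3/8 + C1 + C2 = -4 and u'(0) = 1/4 - 6*C1 + 2*C2 = 4. Solving gives C1 = -11/8, C2 = -9/4.

u = -3/8 - 11*exp(-6*x)/8 - 9*exp(2*x)/4 + x/4 + x**2/4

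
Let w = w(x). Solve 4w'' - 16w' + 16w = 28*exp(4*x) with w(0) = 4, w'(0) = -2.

w = 7*exp(4*x)/4 + 9*exp(2*x)/4 - 27*x*exp(2*x)/2

Divide through by 4: w'' - 4w' + 4w = 7*exp(4*x).
Characteristic equation r² - 4r + 4 = 0 has discriminant (-4)² - 4·(4) = 0, so r = 2 is a repeated root.
Hence w_h = (C1 + C2*x)*exp(2*x).
Try w_p = A*exp(4*x). Substituting into the equation and dividing by exp(4*x) gives A = 7/4, so w_p = 7*exp(4*x)/4.
General solution: w = 7*exp(4*x)/4 + C1*exp(2*x) + C2*x*exp(2*x).
Apply the initial conditions: w(0) = 7/4 + C1 = 4 and w'(0) = 7 + C2 + 2*C1 = -2. Solving gives C1 = 9/4, C2 = -27/2.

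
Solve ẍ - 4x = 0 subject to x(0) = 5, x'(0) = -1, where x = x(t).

x = 9*exp(2*t)/4 + 11*exp(-2*t)/4

Characteristic equation r² - 4 = 0 factors as (r - 2)(r + 2) = 0, so r = 2, -2.
Hence x_h = C1*exp(2*t) + C2*exp(-2*t).
Apply the initial conditions: x(0) = C1 + C2 = 5 and x'(0) = -2*C2 + 2*C1 = -1. Solving gives C1 = 9/4, C2 = 11/4.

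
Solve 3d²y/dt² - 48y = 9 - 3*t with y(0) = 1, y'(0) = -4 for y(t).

y = -3/16 + t/16 + 11*exp(4*t)/128 + 141*exp(-4*t)/128

Divide through by 3: y'' - 16y = 3 - t.
Characteristic equation r² - 16 = 0 factors as (r + 4)(r - 4) = 0, so r = -4, 4.
Hence y_h = C1*exp(-4*t) + C2*exp(4*t).
For the particular solution try y_p = A0 + A1*t. Substituting and matching coefficients of each power of t gives A0 = -3/16, A1 = 1/16, so y_p = -3/16 + t/16.
General solution: y = -3/16 + t/16 + C1*exp(-4*t) + C2*exp(4*t).
Apply the initial conditions: y(0) = -3/16 + C1 + C2 = 1 and y'(0) = 1/16 - 4*C1 + 4*C2 = -4. Solving gives C1 = 141/128, C2 = 11/128.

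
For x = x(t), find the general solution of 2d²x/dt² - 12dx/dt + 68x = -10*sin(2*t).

x = -25*sin(2*t)/174 - 5*cos(2*t)/87 + C1*cos(5*t)*exp(3*t) + C2*exp(3*t)*sin(5*t)

Divide through by 2: x'' - 6x' + 34x = -5*sin(2*t).
Characteristic equation r² - 6r + 34 = 0 has discriminant (-6)² - 4·(34) = -100 < 0, so r = 3 ± 5i.
Hence x_h = C1*cos(5*t)*exp(3*t) + C2*exp(3*t)*sin(5*t).
Try x_p = A*cos(2*t) + B*sin(2*t). Substituting and equating the coefficients of cos(2t) and sin(2t) gives A = -5/87, B = -25/174, so x_p = -25*sin(2*t)/174 - 5*cos(2*t)/87.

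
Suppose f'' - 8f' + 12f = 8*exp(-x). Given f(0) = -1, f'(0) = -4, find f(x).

Characteristic equation r² - 8r + 12 = 0 factors as (r - 2)(r - 6) = 0, so r = 2, 6.
Hence f_h = C1*exp(2*x) + C2*exp(6*x).
Try f_p = A*exp(-x). Substituting into the equation and dividing by exp(-x) gives A = 8/21, so f_p = 8*exp(-x)/21.
General solution: f = 8*exp(-x)/21 + C1*exp(2*x) + C2*exp(6*x).
Apply the initial conditions: f(0) = 8/21 + C1 + C2 = -1 and f'(0) = -8/21 + 2*C1 + 6*C2 = -4. Solving gives C1 = -7/6, C2 = -3/14.

f = -7*exp(2*x)/6 - 3*exp(6*x)/14 + 8*exp(-x)/21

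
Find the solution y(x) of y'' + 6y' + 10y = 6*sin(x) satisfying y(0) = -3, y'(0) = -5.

Characteristic equation r² + 6r + 10 = 0 has discriminant (6)² - 4·(10) = -4 < 0, so r = -3 ± i.
Hence y_h = C1*cos(x)*exp(-3*x) + C2*exp(-3*x)*sin(x).
Try y_p = A*cos(x) + B*sin(x). Substituting and equating the coefficients of cos(x) and sin(x) gives A = -4/13, B = 6/13, so y_p = -4*cos(x)/13 + 6*sin(x)/13.
General solution: y = -4*cos(x)/13 + 6*sin(x)/13 + C1*cos(x)*exp(-3*x) + C2*exp(-3*x)*sin(x).
Apply the initial conditions: y(0) = -4/13 + C1 = -3 and y'(0) = 6/13 + C2 - 3*C1 = -5. Solving gives C1 = -35/13, C2 = -176/13.

y = -4*cos(x)/13 + 6*sin(x)/13 - 176*exp(-3*x)*sin(x)/13 - 35*cos(x)*exp(-3*x)/13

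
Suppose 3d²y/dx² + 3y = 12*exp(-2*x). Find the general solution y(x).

y = 4*exp(-2*x)/5 + C1*cos(x) + C2*sin(x)

Divide through by 3: y'' + y = 4*exp(-2*x).
Characteristic equation r² + 1 = 0 has discriminant (0)² - 4·(1) = -4 < 0, so r = ± i.
Hence y_h = C1*cos(x) + C2*sin(x).
Try y_p = A*exp(-2*x). Substituting into the equation and dividing by exp(-2*x) gives A = 4/5, so y_p = 4*exp(-2*x)/5.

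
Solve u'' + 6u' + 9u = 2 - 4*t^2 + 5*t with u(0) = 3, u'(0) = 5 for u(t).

u = -4/9 - 4*t**2/9 + 31*exp(-3*t)/9 + 31*t/27 + 383*t*exp(-3*t)/27

Characteristic equation r² + 6r + 9 = 0 has discriminant (6)² - 4·(9) = 0, so r = -3 is a repeated root.
Hence u_h = (C1 + C2*t)*exp(-3*t).
For the particular solution try u_p = A0 + A1*t + A2*t^2. Substituting and matching coefficients of each power of t gives A0 = -4/9, A1 = 31/27, A2 = -4/9, so u_p = -4/9 - 4*t^2/9 + 31*t/27.
General solution: u = -4/9 - 4*t^2/9 + 31*t/27 + C1*exp(-3*t) + C2*t*exp(-3*t).
Apply the initial conditions: u(0) = -4/9 + C1 = 3 and u'(0) = 31/27 + C2 - 3*C1 = 5. Solving gives C1 = 31/9, C2 = 383/27.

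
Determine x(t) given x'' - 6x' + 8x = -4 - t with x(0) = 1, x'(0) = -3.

x = -19/32 - 97*exp(4*t)/32 - t/8 + 37*exp(2*t)/8

Characteristic equation r² - 6r + 8 = 0 factors as (r - 2)(r - 4) = 0, so r = 2, 4.
Hence x_h = C1*exp(2*t) + C2*exp(4*t).
For the particular solution try x_p = A0 + A1*t. Substituting and matching coefficients of each power of t gives A0 = -19/32, A1 = -1/8, so x_p = -19/32 - t/8.
General solution: x = -19/32 - t/8 + C1*exp(2*t) + C2*exp(4*t).
Apply the initial conditions: x(0) = -19/32 + C1 + C2 = 1 and x'(0) = -1/8 + 2*C1 + 4*C2 = -3. Solving gives C1 = 37/8, C2 = -97/32.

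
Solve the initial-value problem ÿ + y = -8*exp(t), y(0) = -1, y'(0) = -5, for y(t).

y = -sin(t) - 4*exp(t) + 3*cos(t)

Characteristic equation r² + 1 = 0 has discriminant (0)² - 4·(1) = -4 < 0, so r = ± i.
Hence y_h = C1*cos(t) + C2*sin(t).
Try y_p = A*exp(t). Substituting into the equation and dividing by exp(t) gives A = -4, so y_p = -4*exp(t).
General solution: y = -4*exp(t) + C1*cos(t) + C2*sin(t).
Apply the initial conditions: y(0) = -4 + C1 = -1 and y'(0) = -4 + C2 = -5. Solving gives C1 = 3, C2 = -1.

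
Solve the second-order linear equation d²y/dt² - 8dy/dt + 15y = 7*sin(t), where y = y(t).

Characteristic equation r² - 8r + 15 = 0 factors as (r - 5)(r - 3) = 0, so r = 5, 3.
Hence y_h = C1*exp(5*t) + C2*exp(3*t).
Try y_p = A*cos(t) + B*sin(t). Substituting and equating the coefficients of cos(t) and sin(t) gives A = 14/65, B = 49/130, so y_p = 14*cos(t)/65 + 49*sin(t)/130.

y = 14*cos(t)/65 + 49*sin(t)/130 + C1*exp(5*t) + C2*exp(3*t)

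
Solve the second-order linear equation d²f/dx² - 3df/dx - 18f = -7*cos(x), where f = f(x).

Characteristic equation r² - 3r - 18 = 0 factors as (r - 6)(r + 3) = 0, so r = 6, -3.
Hence f_h = C1*exp(6*x) + C2*exp(-3*x).
Try f_p = A*cos(x) + B*sin(x). Substituting and equating the coefficients of cos(x) and sin(x) gives A = 133/370, B = 21/370, so f_p = 21*sin(x)/370 + 133*cos(x)/370.

f = 21*sin(x)/370 + 133*cos(x)/370 + C1*exp(6*x) + C2*exp(-3*x)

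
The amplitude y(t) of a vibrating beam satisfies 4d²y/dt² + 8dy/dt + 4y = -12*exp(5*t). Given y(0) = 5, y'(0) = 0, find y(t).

Divide through by 4: y'' + 2y' + y = -3*exp(5*t).
Characteristic equation r² + 2r + 1 = 0 has discriminant (2)² - 4·(1) = 0, so r = -1 is a repeated root.
Hence y_h = (C1 + C2*t)*exp(-t).
Try y_p = A*exp(5*t). Substituting into the equation and dividing by exp(5*t) gives A = -1/12, so y_p = -exp(5*t)/12.
General solution: y = -exp(5*t)/12 + C1*exp(-t) + C2*t*exp(-t).
Apply the initial conditions: y(0) = -1/12 + C1 = 5 and y'(0) = -5/12 + C2 - C1 = 0. Solving gives C1 = 61/12, C2 = 11/2.

y = -exp(5*t)/12 + 61*exp(-t)/12 + 11*t*exp(-t)/2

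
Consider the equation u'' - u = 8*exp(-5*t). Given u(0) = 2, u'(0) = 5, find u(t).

Characteristic equation r² - 1 = 0 factors as (r + 1)(r - 1) = 0, so r = -1, 1.
Hence u_h = C1*exp(-t) + C2*exp(t).
Try u_p = A*exp(-5*t). Substituting into the equation and dividing by exp(-5*t) gives A = 1/3, so u_p = exp(-5*t)/3.
General solution: u = exp(-5*t)/3 + C1*exp(-t) + C2*exp(t).
Apply the initial conditions: u(0) = 1/3 + C1 + C2 = 2 and u'(0) = -5/3 + C2 - C1 = 5. Solving gives C1 = -5/2, C2 = 25/6.

u = -5*exp(-t)/2 + exp(-5*t)/3 + 25*exp(t)/6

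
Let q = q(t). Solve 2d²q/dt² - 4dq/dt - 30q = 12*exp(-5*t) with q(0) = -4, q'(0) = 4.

Divide through by 2: q'' - 2q' - 15q = 6*exp(-5*t).
Characteristic equation r² - 2r - 15 = 0 factors as (r + 3)(r - 5) = 0, so r = -3, 5.
Hence q_h = C1*exp(-3*t) + C2*exp(5*t).
Try q_p = A*exp(-5*t). Substituting into the equation and dividing by exp(-5*t) gives A = 3/10, so q_p = 3*exp(-5*t)/10.
General solution: q = 3*exp(-5*t)/10 + C1*exp(-3*t) + C2*exp(5*t).
Apply the initial conditions: q(0) = 3/10 + C1 + C2 = -4 and q'(0) = -3/2 - 3*C1 + 5*C2 = 4. Solving gives C1 = -27/8, C2 = -37/40.

q = -37*exp(5*t)/40 - 27*exp(-3*t)/8 + 3*exp(-5*t)/10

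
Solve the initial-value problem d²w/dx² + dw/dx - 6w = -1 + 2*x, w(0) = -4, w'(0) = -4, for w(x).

Characteristic equation r² + r - 6 = 0 factors as (r - 2)(r + 3) = 0, so r = 2, -3.
Hence w_h = C1*exp(2*x) + C2*exp(-3*x).
For the particular solution try w_p = A0 + A1*x. Substituting and matching coefficients of each power of x gives A0 = 1/9, A1 = -1/3, so w_p = 1/9 - x/3.
General solution: w = 1/9 - x/3 + C1*exp(2*x) + C2*exp(-3*x).
Apply the initial conditions: w(0) = 1/9 + C1 + C2 = -4 and w'(0) = -1/3 - 3*C2 + 2*C1 = -4. Solving gives C1 = -16/5, C2 = -41/45.

w = 1/9 - 41*exp(-3*x)/45 - 16*exp(2*x)/5 - x/3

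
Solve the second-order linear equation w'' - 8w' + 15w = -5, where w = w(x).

Characteristic equation r² - 8r + 15 = 0 factors as (r - 3)(r - 5) = 0, so r = 3, 5.
Hence w_h = C1*exp(3*x) + C2*exp(5*x).
For the particular solution try w_p = A0. Substituting and matching coefficients of each power of x gives A0 = -1/3, so w_p = -1/3.

w = -1/3 + C1*exp(3*x) + C2*exp(5*x)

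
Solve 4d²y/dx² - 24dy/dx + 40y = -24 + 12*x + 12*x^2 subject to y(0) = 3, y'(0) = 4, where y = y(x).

Divide through by 4: y'' - 6y' + 10y = -6 + 3*x + 3*x^2.
Characteristic equation r² - 6r + 10 = 0 has discriminant (-6)² - 4·(10) = -4 < 0, so r = 3 ± i.
Hence y_h = C1*cos(x)*exp(3*x) + C2*exp(3*x)*sin(x).
For the particular solution try y_p = A0 + A1*x + A2*x^2. Substituting and matching coefficients of each power of x gives A0 = -33/125, A1 = 33/50, A2 = 3/10, so y_p = -33/125 + 3*x^2/10 + 33*x/50.
General solution: y = -33/125 + 3*x^2/10 + 33*x/50 + C1*cos(x)*exp(3*x) + C2*exp(3*x)*sin(x).
Apply the initial conditions: y(0) = -33/125 + C1 = 3 and y'(0) = 33/50 + C2 + 3*C1 = 4. Solving gives C1 = 408/125, C2 = -1613/250.

y = -33/125 + 3*x**2/10 + 33*x/50 - 1613*exp(3*x)*sin(x)/250 + 408*cos(x)*exp(3*x)/125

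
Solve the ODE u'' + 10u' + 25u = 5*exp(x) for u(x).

u = 5*exp(x)/36 + C1*exp(-5*x) + C2*x*exp(-5*x)

Characteristic equation r² + 10r + 25 = 0 has discriminant (10)² - 4·(25) = 0, so r = -5 is a repeated root.
Hence u_h = (C1 + C2*x)*exp(-5*x).
Try u_p = A*exp(x). Substituting into the equation and dividing by exp(x) gives A = 5/36, so u_p = 5*exp(x)/36.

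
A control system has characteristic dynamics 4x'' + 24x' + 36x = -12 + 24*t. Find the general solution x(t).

x = -7/9 + 2*t/3 + C1*exp(-3*t) + C2*t*exp(-3*t)

Divide through by 4: x'' + 6x' + 9x = -3 + 6*t.
Characteristic equation r² + 6r + 9 = 0 has discriminant (6)² - 4·(9) = 0, so r = -3 is a repeated root.
Hence x_h = (C1 + C2*t)*exp(-3*t).
For the particular solution try x_p = A0 + A1*t. Substituting and matching coefficients of each power of t gives A0 = -7/9, A1 = 2/3, so x_p = -7/9 + 2*t/3.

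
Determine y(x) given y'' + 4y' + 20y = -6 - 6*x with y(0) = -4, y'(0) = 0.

Characteristic equation r² + 4r + 20 = 0 has discriminant (4)² - 4·(20) = -64 < 0, so r = -2 ± 4i.
Hence y_h = C1*cos(4*x)*exp(-2*x) + C2*exp(-2*x)*sin(4*x).
For the particular solution try y_p = A0 + A1*x. Substituting and matching coefficients of each power of x gives A0 = -6/25, A1 = -3/10, so y_p = -6/25 - 3*x/10.
General solution: y = -6/25 - 3*x/10 + C1*cos(4*x)*exp(-2*x) + C2*exp(-2*x)*sin(4*x).
Apply the initial conditions: y(0) = -6/25 + C1 = -4 and y'(0) = -3/10 - 2*C1 + 4*C2 = 0. Solving gives C1 = -94/25, C2 = -361/200.

y = -6/25 - 3*x/10 - 361*exp(-2*x)*sin(4*x)/200 - 94*cos(4*x)*exp(-2*x)/25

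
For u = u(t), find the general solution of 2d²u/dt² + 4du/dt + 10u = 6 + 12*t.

u = 3/25 + 6*t/5 + C1*cos(2*t)*exp(-t) + C2*exp(-t)*sin(2*t)

Divide through by 2: u'' + 2u' + 5u = 3 + 6*t.
Characteristic equation r² + 2r + 5 = 0 has discriminant (2)² - 4·(5) = -16 < 0, so r = -1 ± 2i.
Hence u_h = C1*cos(2*t)*exp(-t) + C2*exp(-t)*sin(2*t).
For the particular solution try u_p = A0 + A1*t. Substituting and matching coefficients of each power of t gives A0 = 3/25, A1 = 6/5, so u_p = 3/25 + 6*t/5.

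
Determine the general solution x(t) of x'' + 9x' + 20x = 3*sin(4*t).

Characteristic equation r² + 9r + 20 = 0 factors as (r + 4)(r + 5) = 0, so r = -4, -5.
Hence x_h = C1*exp(-4*t) + C2*exp(-5*t).
Try x_p = A*cos(4*t) + B*sin(4*t). Substituting and equating the coefficients of cos(4t) and sin(4t) gives A = -27/328, B = 3/328, so x_p = -27*cos(4*t)/328 + 3*sin(4*t)/328.

x = -27*cos(4*t)/328 + 3*sin(4*t)/328 + C1*exp(-4*t) + C2*exp(-5*t)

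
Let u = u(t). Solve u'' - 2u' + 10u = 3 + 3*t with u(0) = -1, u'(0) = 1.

u = 9/25 + 3*t/10 - 34*cos(3*t)*exp(t)/25 + 103*exp(t)*sin(3*t)/150

Characteristic equation r² - 2r + 10 = 0 has discriminant (-2)² - 4·(10) = -36 < 0, so r = 1 ± 3i.
Hence u_h = C1*cos(3*t)*exp(t) + C2*exp(t)*sin(3*t).
For the particular solution try u_p = A0 + A1*t. Substituting and matching coefficients of each power of t gives A0 = 9/25, A1 = 3/10, so u_p = 9/25 + 3*t/10.
General solution: u = 9/25 + 3*t/10 + C1*cos(3*t)*exp(t) + C2*exp(t)*sin(3*t).
Apply the initial conditions: u(0) = 9/25 + C1 = -1 and u'(0) = 3/10 + C1 + 3*C2 = 1. Solving gives C1 = -34/25, C2 = 103/150.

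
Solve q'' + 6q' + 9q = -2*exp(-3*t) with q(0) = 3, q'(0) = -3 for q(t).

Characteristic equation r² + 6r + 9 = 0 has discriminant (6)² - 4·(9) = 0, so r = -3 is a repeated root.
Hence q_h = (C1 + C2*t)*exp(-3*t).
Since exp(-3*t) solves the homogeneous equation (r = -3 is a root of multiplicity 2), multiply the trial by t^2. Try q_p = A*t^2*exp(-3*t). Substituting into the equation and dividing by exp(-3*t) gives A = -1, so q_p = -t^2*exp(-3*t).
General solution: q = C1*exp(-3*t) - t^2*exp(-3*t) + C2*t*exp(-3*t).
Apply the initial conditions: q(0) = C1 = 3 and q'(0) = C2 - 3*C1 = -3. Solving gives C1 = 3, C2 = 6.

q = 3*exp(-3*t) - t**2*exp(-3*t) + 6*t*exp(-3*t)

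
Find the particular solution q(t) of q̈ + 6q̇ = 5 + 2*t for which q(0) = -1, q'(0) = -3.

Characteristic equation r² + 6r = 0 factors as (r + 6)r = 0, so r = -6, 0.
Hence q_h = C1*exp(-6*t) + C2.
Since 0 is a characteristic root (multiplicity 1), multiply the polynomial trial by t: try q_p = t*(A0 + A1*t). Substituting and matching coefficients of each power of t gives A0 = 7/9, A1 = 1/6, so q_p = t^2/6 + 7*t/9.
General solution: q = C2 + t^2/6 + 7*t/9 + C1*exp(-6*t).
Apply the initial conditions: q(0) = C1 + C2 = -1 and q'(0) = 7/9 - 6*C1 = -3. Solving gives C1 = 17/27, C2 = -44/27.

q = -44/27 + t**2/6 + 7*t/9 + 17*exp(-6*t)/27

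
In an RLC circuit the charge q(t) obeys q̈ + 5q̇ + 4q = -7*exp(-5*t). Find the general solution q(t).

Characteristic equation r² + 5r + 4 = 0 factors as (r + 1)(r + 4) = 0, so r = -1, -4.
Hence q_h = C1*exp(-t) + C2*exp(-4*t).
Try q_p = A*exp(-5*t). Substituting into the equation and dividing by exp(-5*t) gives A = -7/4, so q_p = -7*exp(-5*t)/4.

q = -7*exp(-5*t)/4 + C1*exp(-t) + C2*exp(-4*t)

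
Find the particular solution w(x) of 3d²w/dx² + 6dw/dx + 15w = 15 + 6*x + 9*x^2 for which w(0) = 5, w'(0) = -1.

Divide through by 3: w'' + 2w' + 5w = 5 + 2*x + 3*x^2.
Characteristic equation r² + 2r + 5 = 0 has discriminant (2)² - 4·(5) = -16 < 0, so r = -1 ± 2i.
Hence w_h = C1*cos(2*x)*exp(-x) + C2*exp(-x)*sin(2*x).
For the particular solution try w_p = A0 + A1*x + A2*x^2. Substituting and matching coefficients of each power of x gives A0 = 99/125, A1 = -2/25, A2 = 3/5, so w_p = 99/125 - 2*x/25 + 3*x^2/5.
General solution: w = 99/125 - 2*x/25 + 3*x^2/5 + C1*cos(2*x)*exp(-x) + C2*exp(-x)*sin(2*x).
Apply the initial conditions: w(0) = 99/125 + C1 = 5 and w'(0) = -2/25 - C1 + 2*C2 = -1. Solving gives C1 = 526/125, C2 = 411/250.

w = 99/125 - 2*x/25 + 3*x**2/5 + 411*exp(-x)*sin(2*x)/250 + 526*cos(2*x)*exp(-x)/125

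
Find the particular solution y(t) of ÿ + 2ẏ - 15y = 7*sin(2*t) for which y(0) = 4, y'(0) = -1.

y = -133*sin(2*t)/377 - 28*cos(2*t)/377 + 261*exp(3*t)/104 + 363*exp(-5*t)/232

Characteristic equation r² + 2r - 15 = 0 factors as (r - 3)(r + 5) = 0, so r = 3, -5.
Hence y_h = C1*exp(3*t) + C2*exp(-5*t).
Try y_p = A*cos(2*t) + B*sin(2*t). Substituting and equating the coefficients of cos(2t) and sin(2t) gives A = -28/377, B = -133/377, so y_p = -133*sin(2*t)/377 - 28*cos(2*t)/377.
General solution: y = -133*sin(2*t)/377 - 28*cos(2*t)/377 + C1*exp(3*t) + C2*exp(-5*t).
Apply the initial conditions: y(0) = -28/377 + C1 + C2 = 4 and y'(0) = -266/377 - 5*C2 + 3*C1 = -1. Solving gives C1 = 261/104, C2 = 363/232.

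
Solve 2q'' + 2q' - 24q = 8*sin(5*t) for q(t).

q = -74*sin(5*t)/697 - 10*cos(5*t)/697 + C1*exp(3*t) + C2*exp(-4*t)

Divide through by 2: q'' + q' - 12q = 4*sin(5*t).
Characteristic equation r² + r - 12 = 0 factors as (r - 3)(r + 4) = 0, so r = 3, -4.
Hence q_h = C1*exp(3*t) + C2*exp(-4*t).
Try q_p = A*cos(5*t) + B*sin(5*t). Substituting and equating the coefficients of cos(5t) and sin(5t) gives A = -10/697, B = -74/697, so q_p = -74*sin(5*t)/697 - 10*cos(5*t)/697.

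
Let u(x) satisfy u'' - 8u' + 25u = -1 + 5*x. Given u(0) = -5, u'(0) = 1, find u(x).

u = 3/125 + x/5 - 628*cos(3*x)*exp(4*x)/125 + 2612*exp(4*x)*sin(3*x)/375

Characteristic equation r² - 8r + 25 = 0 has discriminant (-8)² - 4·(25) = -36 < 0, so r = 4 ± 3i.
Hence u_h = C1*cos(3*x)*exp(4*x) + C2*exp(4*x)*sin(3*x).
For the particular solution try u_p = A0 + A1*x. Substituting and matching coefficients of each power of x gives A0 = 3/125, A1 = 1/5, so u_p = 3/125 + x/5.
General solution: u = 3/125 + x/5 + C1*cos(3*x)*exp(4*x) + C2*exp(4*x)*sin(3*x).
Apply the initial conditions: u(0) = 3/125 + C1 = -5 and u'(0) = 1/5 + 3*C2 + 4*C1 = 1. Solving gives C1 = -628/125, C2 = 2612/375.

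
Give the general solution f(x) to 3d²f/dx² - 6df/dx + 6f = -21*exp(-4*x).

Divide through by 3: f'' - 2f' + 2f = -7*exp(-4*x).
Characteristic equation r² - 2r + 2 = 0 has discriminant (-2)² - 4·(2) = -4 < 0, so r = 1 ± i.
Hence f_h = C1*cos(x)*exp(x) + C2*exp(x)*sin(x).
Try f_p = A*exp(-4*x). Substituting into the equation and dividing by exp(-4*x) gives A = -7/26, so f_p = -7*exp(-4*x)/26.

f = -7*exp(-4*x)/26 + C1*cos(x)*exp(x) + C2*exp(x)*sin(x)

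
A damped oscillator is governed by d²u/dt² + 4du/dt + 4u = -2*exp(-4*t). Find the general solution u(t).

Characteristic equation r² + 4r + 4 = 0 has discriminant (4)² - 4·(4) = 0, so r = -2 is a repeated root.
Hence u_h = (C1 + C2*t)*exp(-2*t).
Try u_p = A*exp(-4*t). Substituting into the equation and dividing by exp(-4*t) gives A = -1/2, so u_p = -exp(-4*t)/2.

u = -exp(-4*t)/2 + C1*exp(-2*t) + C2*t*exp(-2*t)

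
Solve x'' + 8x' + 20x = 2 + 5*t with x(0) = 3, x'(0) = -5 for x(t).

Characteristic equation r² + 8r + 20 = 0 has discriminant (8)² - 4·(20) = -16 < 0, so r = -4 ± 2i.
Hence x_h = C1*cos(2*t)*exp(-4*t) + C2*exp(-4*t)*sin(2*t).
For the particular solution try x_p = A0 + A1*t. Substituting and matching coefficients of each power of t gives A0 = 0, A1 = 1/4, so x_p = t/4.
General solution: x = t/4 + C1*cos(2*t)*exp(-4*t) + C2*exp(-4*t)*sin(2*t).
Apply the initial conditions: x(0) = C1 = 3 and x'(0) = 1/4 - 4*C1 + 2*C2 = -5. Solving gives C1 = 3, C2 = 27/8.

x = t/4 + 3*cos(2*t)*exp(-4*t) + 27*exp(-4*t)*sin(2*t)/8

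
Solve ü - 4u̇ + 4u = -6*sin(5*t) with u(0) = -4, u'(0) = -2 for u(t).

u = -3244*exp(2*t)/841 - 120*cos(5*t)/841 + 126*sin(5*t)/841 + 144*t*exp(2*t)/29

Characteristic equation r² - 4r + 4 = 0 has discriminant (-4)² - 4·(4) = 0, so r = 2 is a repeated root.
Hence u_h = (C1 + C2*t)*exp(2*t).
Try u_p = A*cos(5*t) + B*sin(5*t). Substituting and equating the coefficients of cos(5t) and sin(5t) gives A = -120/841, B = 126/841, so u_p = -120*cos(5*t)/841 + 126*sin(5*t)/841.
General solution: u = -120*cos(5*t)/841 + 126*sin(5*t)/841 + C1*exp(2*t) + C2*t*exp(2*t).
Apply the initial conditions: u(0) = -120/841 + C1 = -4 and u'(0) = 630/841 + C2 + 2*C1 = -2. Solving gives C1 = -3244/841, C2 = 144/29.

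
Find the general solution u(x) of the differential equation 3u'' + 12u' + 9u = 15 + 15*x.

Divide through by 3: u'' + 4u' + 3u = 5 + 5*x.
Characteristic equation r² + 4r + 3 = 0 factors as (r + 3)(r + 1) = 0, so r = -3, -1.
Hence u_h = C1*exp(-3*x) + C2*exp(-x).
For the particular solution try u_p = A0 + A1*x. Substituting and matching coefficients of each power of x gives A0 = -5/9, A1 = 5/3, so u_p = -5/9 + 5*x/3.

u = -5/9 + 5*x/3 + C1*exp(-3*x) + C2*exp(-x)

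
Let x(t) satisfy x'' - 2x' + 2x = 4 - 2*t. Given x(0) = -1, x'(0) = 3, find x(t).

x = 1 - t - 2*cos(t)*exp(t) + 6*exp(t)*sin(t)

Characteristic equation r² - 2r + 2 = 0 has discriminant (-2)² - 4·(2) = -4 < 0, so r = 1 ± i.
Hence x_h = C1*cos(t)*exp(t) + C2*exp(t)*sin(t).
For the particular solution try x_p = A0 + A1*t. Substituting and matching coefficients of each power of t gives A0 = 1, A1 = -1, so x_p = 1 - t.
General solution: x = 1 - t + C1*cos(t)*exp(t) + C2*exp(t)*sin(t).
Apply the initial conditions: x(0) = 1 + C1 = -1 and x'(0) = -1 + C1 + C2 = 3. Solving gives C1 = -2, C2 = 6.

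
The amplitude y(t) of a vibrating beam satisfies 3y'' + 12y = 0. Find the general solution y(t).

y = C1*cos(2*t) + C2*sin(2*t)

Divide through by 3: y'' + 4y = 0.
Characteristic equation r² + 4 = 0 has discriminant (0)² - 4·(4) = -16 < 0, so r = ± 2i.
Hence y_h = C1*cos(2*t) + C2*sin(2*t).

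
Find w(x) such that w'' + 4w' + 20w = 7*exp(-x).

w = 7*exp(-x)/17 + C1*cos(4*x)*exp(-2*x) + C2*exp(-2*x)*sin(4*x)

Characteristic equation r² + 4r + 20 = 0 has discriminant (4)² - 4·(20) = -64 < 0, so r = -2 ± 4i.
Hence w_h = C1*cos(4*x)*exp(-2*x) + C2*exp(-2*x)*sin(4*x).
Try w_p = A*exp(-x). Substituting into the equation and dividing by exp(-x) gives A = 7/17, so w_p = 7*exp(-x)/17.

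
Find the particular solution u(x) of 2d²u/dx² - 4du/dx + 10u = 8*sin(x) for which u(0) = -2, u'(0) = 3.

u = 2*cos(x)/5 + 4*sin(x)/5 - 12*cos(2*x)*exp(x)/5 + 23*exp(x)*sin(2*x)/10

Divide through by 2: u'' - 2u' + 5u = 4*sin(x).
Characteristic equation r² - 2r + 5 = 0 has discriminant (-2)² - 4·(5) = -16 < 0, so r = 1 ± 2i.
Hence u_h = C1*cos(2*x)*exp(x) + C2*exp(x)*sin(2*x).
Try u_p = A*cos(x) + B*sin(x). Substituting and equating the coefficients of cos(x) and sin(x) gives A = 2/5, B = 4/5, so u_p = 2*cos(x)/5 + 4*sin(x)/5.
General solution: u = 2*cos(x)/5 + 4*sin(x)/5 + C1*cos(2*x)*exp(x) + C2*exp(x)*sin(2*x).
Apply the initial conditions: u(0) = 2/5 + C1 = -2 and u'(0) = 4/5 + C1 + 2*C2 = 3. Solving gives C1 = -12/5, C2 = 23/10.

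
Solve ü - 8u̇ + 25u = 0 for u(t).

Characteristic equation r² - 8r + 25 = 0 has discriminant (-8)² - 4·(25) = -36 < 0, so r = 4 ± 3i.
Hence u_h = C1*cos(3*t)*exp(4*t) + C2*exp(4*t)*sin(3*t).

u = C1*cos(3*t)*exp(4*t) + C2*exp(4*t)*sin(3*t)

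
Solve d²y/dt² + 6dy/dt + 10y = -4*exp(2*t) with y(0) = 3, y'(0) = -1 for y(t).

y = -2*exp(2*t)/13 + 41*cos(t)*exp(-3*t)/13 + 114*exp(-3*t)*sin(t)/13

Characteristic equation r² + 6r + 10 = 0 has discriminant (6)² - 4·(10) = -4 < 0, so r = -3 ± i.
Hence y_h = C1*cos(t)*exp(-3*t) + C2*exp(-3*t)*sin(t).
Try y_p = A*exp(2*t). Substituting into the equation and dividing by exp(2*t) gives A = -2/13, so y_p = -2*exp(2*t)/13.
General solution: y = -2*exp(2*t)/13 + C1*cos(t)*exp(-3*t) + C2*exp(-3*t)*sin(t).
Apply the initial conditions: y(0) = -2/13 + C1 = 3 and y'(0) = -4/13 + C2 - 3*C1 = -1. Solving gives C1 = 41/13, C2 = 114/13.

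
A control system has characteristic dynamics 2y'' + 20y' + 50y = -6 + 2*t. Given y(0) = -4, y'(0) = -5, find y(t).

Divide through by 2: y'' + 10y' + 25y = -3 + t.
Characteristic equation r² + 10r + 25 = 0 has discriminant (10)² - 4·(25) = 0, so r = -5 is a repeated root.
Hence y_h = (C1 + C2*t)*exp(-5*t).
For the particular solution try y_p = A0 + A1*t. Substituting and matching coefficients of each power of t gives A0 = -17/125, A1 = 1/25, so y_p = -17/125 + t/25.
General solution: y = -17/125 + t/25 + C1*exp(-5*t) + C2*t*exp(-5*t).
Apply the initial conditions: y(0) = -17/125 + C1 = -4 and y'(0) = 1/25 + C2 - 5*C1 = -5. Solving gives C1 = -483/125, C2 = -609/25.

y = -17/125 - 483*exp(-5*t)/125 + t/25 - 609*t*exp(-5*t)/25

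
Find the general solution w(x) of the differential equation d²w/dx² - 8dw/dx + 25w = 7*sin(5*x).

w = 7*cos(5*x)/40 + C1*cos(3*x)*exp(4*x) + C2*exp(4*x)*sin(3*x)

Characteristic equation r² - 8r + 25 = 0 has discriminant (-8)² - 4·(25) = -36 < 0, so r = 4 ± 3i.
Hence w_h = C1*cos(3*x)*exp(4*x) + C2*exp(4*x)*sin(3*x).
Try w_p = A*cos(5*x) + B*sin(5*x). Substituting and equating the coefficients of cos(5x) and sin(5x) gives A = 7/40, B = 0, so w_p = 7*cos(5*x)/40.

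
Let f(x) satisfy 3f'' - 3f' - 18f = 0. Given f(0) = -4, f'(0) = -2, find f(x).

Divide through by 3: f'' - f' - 6f = 0.
Characteristic equation r² - r - 6 = 0 factors as (r - 3)(r + 2) = 0, so r = 3, -2.
Hence f_h = C1*exp(3*x) + C2*exp(-2*x).
Apply the initial conditions: f(0) = C1 + C2 = -4 and f'(0) = -2*C2 + 3*C1 = -2. Solving gives C1 = -2, C2 = -2.

f = -2*exp(-2*x) - 2*exp(3*x)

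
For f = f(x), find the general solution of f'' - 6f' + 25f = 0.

Characteristic equation r² - 6r + 25 = 0 has discriminant (-6)² - 4·(25) = -64 < 0, so r = 3 ± 4i.
Hence f_h = C1*cos(4*x)*exp(3*x) + C2*exp(3*x)*sin(4*x).

f = C1*cos(4*x)*exp(3*x) + C2*exp(3*x)*sin(4*x)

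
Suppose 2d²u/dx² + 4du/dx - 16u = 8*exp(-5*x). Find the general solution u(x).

u = 4*exp(-5*x)/7 + C1*exp(-4*x) + C2*exp(2*x)

Divide through by 2: u'' + 2u' - 8u = 4*exp(-5*x).
Characteristic equation r² + 2r - 8 = 0 factors as (r + 4)(r - 2) = 0, so r = -4, 2.
Hence u_h = C1*exp(-4*x) + C2*exp(2*x).
Try u_p = A*exp(-5*x). Substituting into the equation and dividing by exp(-5*x) gives A = 4/7, so u_p = 4*exp(-5*x)/7.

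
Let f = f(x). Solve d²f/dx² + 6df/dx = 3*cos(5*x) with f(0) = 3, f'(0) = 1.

f = 19/6 - 43*exp(-6*x)/366 - 3*cos(5*x)/61 + 18*sin(5*x)/305

Characteristic equation r² + 6r = 0 factors as (r + 6)r = 0, so r = -6, 0.
Hence f_h = C1*exp(-6*x) + C2.
Try f_p = A*cos(5*x) + B*sin(5*x). Substituting and equating the coefficients of cos(5x) and sin(5x) gives A = -3/61, B = 18/305, so f_p = -3*cos(5*x)/61 + 18*sin(5*x)/305.
General solution: f = C2 - 3*cos(5*x)/61 + 18*sin(5*x)/305 + C1*exp(-6*x).
Apply the initial conditions: f(0) = -3/61 + C1 + C2 = 3 and f'(0) = 18/61 - 6*C1 = 1. Solving gives C1 = -43/366, C2 = 19/6.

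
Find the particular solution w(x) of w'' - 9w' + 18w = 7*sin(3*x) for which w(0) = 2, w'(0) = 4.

Characteristic equation r² - 9r + 18 = 0 factors as (r - 6)(r - 3) = 0, so r = 6, 3.
Hence w_h = C1*exp(6*x) + C2*exp(3*x).
Try w_p = A*cos(3*x) + B*sin(3*x). Substituting and equating the coefficients of cos(3x) and sin(3x) gives A = 7/30, B = 7/90, so w_p = 7*cos(3*x)/30 + 7*sin(3*x)/90.
General solution: w = 7*cos(3*x)/30 + 7*sin(3*x)/90 + C1*exp(6*x) + C2*exp(3*x).
Apply the initial conditions: w(0) = 7/30 + C1 + C2 = 2 and w'(0) = 7/30 + 3*C2 + 6*C1 = 4. Solving gives C1 = -23/45, C2 = 41/18.

w = -23*exp(6*x)/45 + 7*cos(3*x)/30 + 7*sin(3*x)/90 + 41*exp(3*x)/18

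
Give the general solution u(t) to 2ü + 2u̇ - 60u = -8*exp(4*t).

Divide through by 2: u'' + u' - 30u = -4*exp(4*t).
Characteristic equation r² + r - 30 = 0 factors as (r - 5)(r + 6) = 0, so r = 5, -6.
Hence u_h = C1*exp(5*t) + C2*exp(-6*t).
Try u_p = A*exp(4*t). Substituting into the equation and dividing by exp(4*t) gives A = 2/5, so u_p = 2*exp(4*t)/5.

u = 2*exp(4*t)/5 + C1*exp(5*t) + C2*exp(-6*t)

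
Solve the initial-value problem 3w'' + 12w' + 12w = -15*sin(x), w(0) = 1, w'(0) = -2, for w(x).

w = -3*sin(x)/5 + exp(-2*x)/5 + 4*cos(x)/5 - x*exp(-2*x)

Divide through by 3: w'' + 4w' + 4w = -5*sin(x).
Characteristic equation r² + 4r + 4 = 0 has discriminant (4)² - 4·(4) = 0, so r = -2 is a repeated root.
Hence w_h = (C1 + C2*x)*exp(-2*x).
Try w_p = A*cos(x) + B*sin(x). Substituting and equating the coefficients of cos(x) and sin(x) gives A = 4/5, B = -3/5, so w_p = -3*sin(x)/5 + 4*cos(x)/5.
General solution: w = -3*sin(x)/5 + 4*cos(x)/5 + C1*exp(-2*x) + C2*x*exp(-2*x).
Apply the initial conditions: w(0) = 4/5 + C1 = 1 and w'(0) = -3/5 + C2 - 2*C1 = -2. Solving gives C1 = 1/5, C2 = -1.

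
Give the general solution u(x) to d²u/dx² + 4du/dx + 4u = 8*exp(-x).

u = 8*exp(-x) + C1*exp(-2*x) + C2*x*exp(-2*x)

Characteristic equation r² + 4r + 4 = 0 has discriminant (4)² - 4·(4) = 0, so r = -2 is a repeated root.
Hence u_h = (C1 + C2*x)*exp(-2*x).
Try u_p = A*exp(-x). Substituting into the equation and dividing by exp(-x) gives A = 8, so u_p = 8*exp(-x).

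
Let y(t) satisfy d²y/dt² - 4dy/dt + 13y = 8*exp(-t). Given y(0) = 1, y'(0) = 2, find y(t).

y = 4*exp(-t)/9 + 4*exp(2*t)*sin(3*t)/9 + 5*cos(3*t)*exp(2*t)/9

Characteristic equation r² - 4r + 13 = 0 has discriminant (-4)² - 4·(13) = -36 < 0, so r = 2 ± 3i.
Hence y_h = C1*cos(3*t)*exp(2*t) + C2*exp(2*t)*sin(3*t).
Try y_p = A*exp(-t). Substituting into the equation and dividing by exp(-t) gives A = 4/9, so y_p = 4*exp(-t)/9.
General solution: y = 4*exp(-t)/9 + C1*cos(3*t)*exp(2*t) + C2*exp(2*t)*sin(3*t).
Apply the initial conditions: y(0) = 4/9 + C1 = 1 and y'(0) = -4/9 + 2*C1 + 3*C2 = 2. Solving gives C1 = 5/9, C2 = 4/9.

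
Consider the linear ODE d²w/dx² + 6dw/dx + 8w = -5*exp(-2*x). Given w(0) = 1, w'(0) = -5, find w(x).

w = exp(-4*x)/4 + 3*exp(-2*x)/4 - 5*x*exp(-2*x)/2

Characteristic equation r² + 6r + 8 = 0 factors as (r + 2)(r + 4) = 0, so r = -2, -4.
Hence w_h = C1*exp(-2*x) + C2*exp(-4*x).
Since exp(-2*x) solves the homogeneous equation (r = -2 is a root of multiplicity 1), multiply the trial by x. Try w_p = A*x*exp(-2*x). Substituting into the equation and dividing by exp(-2*x) gives A = -5/2, so w_p = -5*x*exp(-2*x)/2.
General solution: w = C1*exp(-2*x) + C2*exp(-4*x) - 5*x*exp(-2*x)/2.
Apply the initial conditions: w(0) = C1 + C2 = 1 and w'(0) = -5/2 - 4*C2 - 2*C1 = -5. Solving gives C1 = 3/4, C2 = 1/4.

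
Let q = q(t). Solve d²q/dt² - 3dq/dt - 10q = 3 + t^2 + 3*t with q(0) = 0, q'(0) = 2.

q = -31/125 - 6*t/25 - exp(-2*t)/7 - t**2/10 + 342*exp(5*t)/875

Characteristic equation r² - 3r - 10 = 0 factors as (r - 5)(r + 2) = 0, so r = 5, -2.
Hence q_h = C1*exp(5*t) + C2*exp(-2*t).
For the particular solution try q_p = A0 + A1*t + A2*t^2. Substituting and matching coefficients of each power of t gives A0 = -31/125, A1 = -6/25, A2 = -1/10, so q_p = -31/125 - 6*t/25 - t^2/10.
General solution: q = -31/125 - 6*t/25 - t^2/10 + C1*exp(5*t) + C2*exp(-2*t).
Apply the initial conditions: q(0) = -31/125 + C1 + C2 = 0 and q'(0) = -6/25 - 2*C2 + 5*C1 = 2. Solving gives C1 = 342/875, C2 = -1/7.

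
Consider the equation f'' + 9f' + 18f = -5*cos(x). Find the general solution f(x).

f = -17*cos(x)/74 - 9*sin(x)/74 + C1*exp(-3*x) + C2*exp(-6*x)

Characteristic equation r² + 9r + 18 = 0 factors as (r + 3)(r + 6) = 0, so r = -3, -6.
Hence f_h = C1*exp(-3*x) + C2*exp(-6*x).
Try f_p = A*cos(x) + B*sin(x). Substituting and equating the coefficients of cos(x) and sin(x) gives A = -17/74, B = -9/74, so f_p = -17*cos(x)/74 - 9*sin(x)/74.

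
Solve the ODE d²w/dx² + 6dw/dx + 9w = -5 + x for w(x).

w = -17/27 + x/9 + C1*exp(-3*x) + C2*x*exp(-3*x)

Characteristic equation r² + 6r + 9 = 0 has discriminant (6)² - 4·(9) = 0, so r = -3 is a repeated root.
Hence w_h = (C1 + C2*x)*exp(-3*x).
For the particular solution try w_p = A0 + A1*x. Substituting and matching coefficients of each power of x gives A0 = -17/27, A1 = 1/9, so w_p = -17/27 + x/9.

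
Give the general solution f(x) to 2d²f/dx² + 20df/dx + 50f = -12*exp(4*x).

Divide through by 2: f'' + 10f' + 25f = -6*exp(4*x).
Characteristic equation r² + 10r + 25 = 0 has discriminant (10)² - 4·(25) = 0, so r = -5 is a repeated root.
Hence f_h = (C1 + C2*x)*exp(-5*x).
Try f_p = A*exp(4*x). Substituting into the equation and dividing by exp(4*x) gives A = -2/27, so f_p = -2*exp(4*x)/27.

f = -2*exp(4*x)/27 + C1*exp(-5*x) + C2*x*exp(-5*x)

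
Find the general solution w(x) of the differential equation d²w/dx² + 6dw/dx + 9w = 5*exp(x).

Characteristic equation r² + 6r + 9 = 0 has discriminant (6)² - 4·(9) = 0, so r = -3 is a repeated root.
Hence w_h = (C1 + C2*x)*exp(-3*x).
Try w_p = A*exp(x). Substituting into the equation and dividing by exp(x) gives A = 5/16, so w_p = 5*exp(x)/16.

w = 5*exp(x)/16 + C1*exp(-3*x) + C2*x*exp(-3*x)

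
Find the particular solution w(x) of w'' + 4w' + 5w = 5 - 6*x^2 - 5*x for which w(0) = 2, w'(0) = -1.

Characteristic equation r² + 4r + 5 = 0 has discriminant (4)² - 4·(5) = -4 < 0, so r = -2 ± i.
Hence w_h = C1*cos(x)*exp(-2*x) + C2*exp(-2*x)*sin(x).
For the particular solution try w_p = A0 + A1*x + A2*x^2. Substituting and matching coefficients of each power of x gives A0 = 93/125, A1 = 23/25, A2 = -6/5, so w_p = 93/125 - 6*x^2/5 + 23*x/25.
General solution: w = 93/125 - 6*x^2/5 + 23*x/25 + C1*cos(x)*exp(-2*x) + C2*exp(-2*x)*sin(x).
Apply the initial conditions: w(0) = 93/125 + C1 = 2 and w'(0) = 23/25 + C2 - 2*C1 = -1. Solving gives C1 = 157/125, C2 = 74/125.

w = 93/125 - 6*x**2/5 + 23*x/25 + 74*exp(-2*x)*sin(x)/125 + 157*cos(x)*exp(-2*x)/125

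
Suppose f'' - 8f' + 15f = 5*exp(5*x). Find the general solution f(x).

Characteristic equation r² - 8r + 15 = 0 factors as (r - 5)(r - 3) = 0, so r = 5, 3.
Hence f_h = C1*exp(5*x) + C2*exp(3*x).
Since exp(5*x) solves the homogeneous equation (r = 5 is a root of multiplicity 1), multiply the trial by x. Try f_p = A*x*exp(5*x). Substituting into the equation and dividing by exp(5*x) gives A = 5/2, so f_p = 5*x*exp(5*x)/2.

f = C1*exp(5*x) + C2*exp(3*x) + 5*x*exp(5*x)/2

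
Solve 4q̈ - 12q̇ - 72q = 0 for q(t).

q = C1*exp(6*t) + C2*exp(-3*t)

Divide through by 4: q'' - 3q' - 18q = 0.
Characteristic equation r² - 3r - 18 = 0 factors as (r - 6)(r + 3) = 0, so r = 6, -3.
Hence q_h = C1*exp(6*t) + C2*exp(-3*t).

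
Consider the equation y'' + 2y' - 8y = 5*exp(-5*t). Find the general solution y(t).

y = 5*exp(-5*t)/7 + C1*exp(-4*t) + C2*exp(2*t)

Characteristic equation r² + 2r - 8 = 0 factors as (r + 4)(r - 2) = 0, so r = -4, 2.
Hence y_h = C1*exp(-4*t) + C2*exp(2*t).
Try y_p = A*exp(-5*t). Substituting into the equation and dividing by exp(-5*t) gives A = 5/7, so y_p = 5*exp(-5*t)/7.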